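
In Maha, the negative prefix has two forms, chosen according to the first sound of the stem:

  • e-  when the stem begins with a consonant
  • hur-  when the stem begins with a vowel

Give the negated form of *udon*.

hurudon

Since the first sound of *udon* is /u/ (a vowel), it takes hur-, giving *hurudon*.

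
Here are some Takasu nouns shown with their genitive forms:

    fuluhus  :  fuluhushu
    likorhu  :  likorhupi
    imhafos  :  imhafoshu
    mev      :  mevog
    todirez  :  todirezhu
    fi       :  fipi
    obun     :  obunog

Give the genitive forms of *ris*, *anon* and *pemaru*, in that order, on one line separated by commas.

rishu, anonog, pemarupi

The pattern is sibilance of the final sound: -hu when the stem ends in a sibilant (*fuluhus*, *imhafos*, *todirez*); -og when the stem ends in a non-sibilant consonant (*mev*, *obun*); -pi when the stem ends in a vowel (*likorhu*, *fi*).
*ris* — final sound /s/ (a sibilant) → -hu → *rishu*.
Since the final sound of *anon* is /n/ (a non-sibilant consonant), it takes -og, giving *anonog*.
*pemaru* — final sound /u/ (a vowel) → -pi → *pemarupi*.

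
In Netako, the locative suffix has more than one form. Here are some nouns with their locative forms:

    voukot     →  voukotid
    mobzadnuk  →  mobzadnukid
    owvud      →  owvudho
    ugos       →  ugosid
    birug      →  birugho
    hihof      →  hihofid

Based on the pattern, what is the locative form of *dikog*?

The pattern is voicing of the final consonant: -id when the stem ends in a voiceless consonant (*voukot*, *mobzadnuk*, *ugos*, *hihof*); -ho when the stem ends in a voiced consonant (*owvud*, *birug*).
*dikog*: final consonant = /g/, voiced → -ho → *dikogho*.

dikogho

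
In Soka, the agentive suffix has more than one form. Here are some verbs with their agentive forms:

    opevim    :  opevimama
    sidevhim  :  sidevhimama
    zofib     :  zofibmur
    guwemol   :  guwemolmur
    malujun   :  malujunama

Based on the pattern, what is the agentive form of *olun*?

olunama

Looking at the final consonant of each stem: -ama when the stem ends in a nasal (*opevim*, *sidevhim*, *malujun*); -mur when the stem ends in a non-nasal consonant (*zofib*, *guwemol*).
*olun* — final consonant /n/ (a nasal) → -ama → *olunama*.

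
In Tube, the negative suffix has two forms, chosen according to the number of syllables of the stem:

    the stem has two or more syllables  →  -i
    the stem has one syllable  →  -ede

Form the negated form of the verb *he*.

heede

*he* has one syllable, so the suffix is -ede, giving *heede*.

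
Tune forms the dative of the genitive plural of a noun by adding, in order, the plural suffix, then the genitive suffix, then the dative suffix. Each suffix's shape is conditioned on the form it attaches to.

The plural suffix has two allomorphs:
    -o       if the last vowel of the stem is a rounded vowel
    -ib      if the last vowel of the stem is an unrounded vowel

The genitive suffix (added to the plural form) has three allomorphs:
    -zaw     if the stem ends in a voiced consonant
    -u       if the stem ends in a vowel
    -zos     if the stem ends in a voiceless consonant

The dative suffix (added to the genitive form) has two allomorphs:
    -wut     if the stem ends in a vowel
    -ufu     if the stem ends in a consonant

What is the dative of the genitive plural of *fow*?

*fow* — last vowel /o/ (a rounded vowel) → -o → *fowo*.
The final sound of the plural form *fowo* is /o/, which is a vowel, so the genitive suffix is -u, giving *fowou*.
The final sound of the genitive form *fowou* is /u/, which is a vowel, so the dative suffix is -wut, giving *fowouwut*.

fowouwut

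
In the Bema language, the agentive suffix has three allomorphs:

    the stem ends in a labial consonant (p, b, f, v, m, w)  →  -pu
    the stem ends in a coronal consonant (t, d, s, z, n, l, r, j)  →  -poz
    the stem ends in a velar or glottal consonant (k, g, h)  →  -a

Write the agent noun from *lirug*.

Since the final consonant of *lirug* is /g/ (velar/glottal), it takes -a, giving *liruga*.

liruga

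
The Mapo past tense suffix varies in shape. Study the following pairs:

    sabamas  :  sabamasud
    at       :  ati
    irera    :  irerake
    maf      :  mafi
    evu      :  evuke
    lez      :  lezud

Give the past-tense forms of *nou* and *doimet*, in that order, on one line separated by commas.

nouke, doimeti

The pattern is sibilance of the final sound: -ud when the stem ends in a sibilant (*sabamas*, *lez*); -i when the stem ends in a non-sibilant consonant (*at*, *maf*); -ke when the stem ends in a vowel (*irera*, *evu*).
The final sound of *nou* is /u/, which is a vowel, so the suffix is -ke, giving *nouke*.
The final sound of *doimet* is /t/, which is a non-sibilant consonant, so the suffix is -i, giving *doimeti*.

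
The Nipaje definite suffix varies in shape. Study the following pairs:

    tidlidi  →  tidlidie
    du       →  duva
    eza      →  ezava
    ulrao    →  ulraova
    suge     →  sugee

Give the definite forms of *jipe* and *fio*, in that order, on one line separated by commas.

Looking at the last vowel of each stem: -e when the last vowel of the stem is a front vowel (*tidlidi*, *suge*); -va when the last vowel of the stem is a back vowel (*du*, *eza*, *ulrao*).
Since the last vowel of *jipe* is /e/ (a front vowel), it takes -e, giving *jipee*.
*fio* — last vowel /o/ (a back vowel) → -va → *fiova*.

jipee, fiova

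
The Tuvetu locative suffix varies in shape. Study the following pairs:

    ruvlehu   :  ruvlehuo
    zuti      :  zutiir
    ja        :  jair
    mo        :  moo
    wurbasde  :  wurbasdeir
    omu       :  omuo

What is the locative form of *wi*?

wiir

The pattern is rounding harmony: -o when the last vowel of the stem is a rounded vowel (*ruvlehu*, *mo*, *omu*); -ir when the last vowel of the stem is an unrounded vowel (*zuti*, *ja*, *wurbasde*).
Since the last vowel of *wi* is /i/ (an unrounded vowel), it takes -ir, giving *wiir*.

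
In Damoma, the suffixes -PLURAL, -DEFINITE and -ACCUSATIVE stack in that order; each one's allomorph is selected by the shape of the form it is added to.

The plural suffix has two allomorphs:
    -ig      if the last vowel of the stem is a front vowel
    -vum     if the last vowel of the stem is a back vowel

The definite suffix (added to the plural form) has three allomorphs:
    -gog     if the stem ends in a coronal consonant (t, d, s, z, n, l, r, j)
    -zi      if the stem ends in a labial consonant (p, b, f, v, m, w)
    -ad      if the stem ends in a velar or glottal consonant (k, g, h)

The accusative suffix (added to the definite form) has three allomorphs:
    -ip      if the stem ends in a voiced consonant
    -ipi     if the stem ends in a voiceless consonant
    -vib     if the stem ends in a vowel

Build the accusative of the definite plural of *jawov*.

jawovvumzivib

*jawov* — last vowel /o/ (a back vowel) → -vum → *jawovvum*.
The plural form *jawovvum* — final consonant /m/ (labial) → -zi → *jawovvumzi*.
The definite form *jawovvumzi*: final sound = /i/, a vowel → -vib → *jawovvumzivib*.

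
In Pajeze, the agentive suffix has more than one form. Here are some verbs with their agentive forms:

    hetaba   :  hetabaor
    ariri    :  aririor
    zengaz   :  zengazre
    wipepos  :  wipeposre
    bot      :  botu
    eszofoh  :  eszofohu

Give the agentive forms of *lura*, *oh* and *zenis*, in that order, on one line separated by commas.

luraor, ohu, zenisre

The suffix is conditioned by the final sound: -re when the stem ends in a sibilant (*zengaz*, *wipepos*); -u when the stem ends in a non-sibilant consonant (*bot*, *eszofoh*); -or when the stem ends in a vowel (*hetaba*, *ariri*).
The final sound of *lura* is /a/, which is a vowel, so the suffix is -or, giving *luraor*.
Since the final sound of *oh* is /h/ (a non-sibilant consonant), it takes -u, giving *ohu*.
The final sound of *zenis* is /s/, which is a sibilant, so the suffix is -re, giving *zenisre*.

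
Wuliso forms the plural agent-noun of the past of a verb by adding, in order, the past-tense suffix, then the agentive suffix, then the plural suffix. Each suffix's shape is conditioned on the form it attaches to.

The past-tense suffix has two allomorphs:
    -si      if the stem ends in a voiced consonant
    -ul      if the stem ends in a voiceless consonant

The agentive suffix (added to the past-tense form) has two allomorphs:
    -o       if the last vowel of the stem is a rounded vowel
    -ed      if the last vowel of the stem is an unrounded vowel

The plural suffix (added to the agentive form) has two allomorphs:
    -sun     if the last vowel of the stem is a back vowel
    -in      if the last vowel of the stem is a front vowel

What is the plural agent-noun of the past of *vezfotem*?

vezfotemsiedin

The final consonant of *vezfotem* is /m/, which is voiced, so the past-tense suffix is -si, giving *vezfotemsi*.
Since the last vowel of the past-tense form *vezfotemsi* is /i/ (an unrounded vowel), it takes -ed, giving *vezfotemsied*.
The agentive form *vezfotemsied*: last vowel = /e/, a front vowel → -in → *vezfotemsiedin*.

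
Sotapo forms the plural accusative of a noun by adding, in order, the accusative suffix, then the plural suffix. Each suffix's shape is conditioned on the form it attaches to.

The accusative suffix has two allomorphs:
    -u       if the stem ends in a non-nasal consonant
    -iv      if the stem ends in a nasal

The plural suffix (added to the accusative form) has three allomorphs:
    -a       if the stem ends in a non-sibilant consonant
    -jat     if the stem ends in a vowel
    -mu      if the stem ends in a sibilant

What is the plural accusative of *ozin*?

The final consonant of *ozin* is /n/, which is a nasal, so the accusative suffix is -iv, giving *oziniv*.
The final sound of the accusative form *oziniv* is /v/, which is a non-sibilant consonant, so the plural suffix is -a, giving *oziniva*.

oziniva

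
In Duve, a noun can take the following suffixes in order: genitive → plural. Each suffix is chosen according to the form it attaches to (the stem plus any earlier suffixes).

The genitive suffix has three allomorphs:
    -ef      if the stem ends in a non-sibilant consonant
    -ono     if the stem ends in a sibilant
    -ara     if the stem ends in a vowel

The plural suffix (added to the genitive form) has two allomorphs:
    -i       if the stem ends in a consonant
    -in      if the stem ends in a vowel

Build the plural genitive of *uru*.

*uru* — final sound /u/ (a vowel) → -ara → *uruara*.
Since the final sound of the genitive form *uruara* is /a/ (a vowel), it takes -in, giving *uruarain*.

uruarain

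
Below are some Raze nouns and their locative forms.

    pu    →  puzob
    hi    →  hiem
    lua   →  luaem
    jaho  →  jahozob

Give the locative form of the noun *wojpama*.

wojpamaem

The pattern is rounding harmony: -zob when the last vowel of the stem is a rounded vowel (*pu*, *jaho*); -em when the last vowel of the stem is an unrounded vowel (*hi*, *lua*).
*wojpama*: last vowel = /a/, an unrounded vowel → -em → *wojpamaem*.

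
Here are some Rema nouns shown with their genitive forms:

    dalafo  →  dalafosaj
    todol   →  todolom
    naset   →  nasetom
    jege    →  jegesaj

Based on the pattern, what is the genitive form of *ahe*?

The pattern is consonant vs. vowel: -om when the stem ends in a consonant (*todol*, *naset*); -saj when the stem ends in a vowel (*dalafo*, *jege*).
Since the final sound of *ahe* is /e/ (a vowel), it takes -saj, giving *ahesaj*.

ahesaj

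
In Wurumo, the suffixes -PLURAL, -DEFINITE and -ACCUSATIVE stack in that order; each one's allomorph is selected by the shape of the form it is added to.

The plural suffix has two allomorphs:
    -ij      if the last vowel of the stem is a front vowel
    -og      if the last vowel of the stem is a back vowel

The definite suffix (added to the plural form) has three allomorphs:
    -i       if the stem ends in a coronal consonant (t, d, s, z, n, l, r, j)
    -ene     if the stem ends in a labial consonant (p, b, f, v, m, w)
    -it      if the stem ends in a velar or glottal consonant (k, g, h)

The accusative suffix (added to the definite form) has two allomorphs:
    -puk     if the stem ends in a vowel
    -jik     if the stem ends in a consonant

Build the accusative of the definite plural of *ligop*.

ligopogitjik

*ligop*: last vowel = /o/, a back vowel → -og → *ligopog*.
The plural form *ligopog*: final consonant = /g/, velar/glottal → -it → *ligopogit*.
Since the final sound of the definite form *ligopogit* is /t/ (a consonant), it takes -jik, giving *ligopogitjik*.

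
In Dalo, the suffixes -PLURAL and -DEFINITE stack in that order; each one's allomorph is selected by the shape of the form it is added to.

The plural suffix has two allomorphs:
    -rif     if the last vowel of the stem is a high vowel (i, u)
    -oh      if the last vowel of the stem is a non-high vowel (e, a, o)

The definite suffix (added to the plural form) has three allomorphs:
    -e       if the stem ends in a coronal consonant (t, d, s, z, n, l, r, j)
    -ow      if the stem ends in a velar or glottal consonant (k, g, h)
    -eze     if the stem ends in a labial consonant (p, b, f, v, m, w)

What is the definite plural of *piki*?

pikirifeze

The last vowel of *piki* is /i/, which is a high vowel, so the plural suffix is -rif, giving *pikirif*.
The plural form *pikirif* — final consonant /f/ (labial) → -eze → *pikirifeze*.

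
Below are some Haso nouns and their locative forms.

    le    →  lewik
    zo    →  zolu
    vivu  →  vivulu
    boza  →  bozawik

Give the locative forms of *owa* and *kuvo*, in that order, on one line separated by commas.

owawik, kuvolu

Looking at the last vowel of each stem: -lu when the last vowel of the stem is a rounded vowel (*zo*, *vivu*); -wik when the last vowel of the stem is an unrounded vowel (*le*, *boza*).
The last vowel of *owa* is /a/, which is an unrounded vowel, so the suffix is -wik, giving *owawik*.
The last vowel of *kuvo* is /o/, which is a rounded vowel, so the suffix is -lu, giving *kuvolu*.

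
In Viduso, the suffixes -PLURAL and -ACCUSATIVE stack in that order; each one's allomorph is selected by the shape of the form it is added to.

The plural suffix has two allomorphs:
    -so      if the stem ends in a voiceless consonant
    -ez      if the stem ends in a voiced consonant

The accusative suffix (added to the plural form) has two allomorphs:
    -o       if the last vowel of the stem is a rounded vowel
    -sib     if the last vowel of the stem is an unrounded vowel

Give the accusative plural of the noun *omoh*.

*omoh*: final consonant = /h/, voiceless → -so → *omohso*.
Since the last vowel of the plural form *omohso* is /o/ (a rounded vowel), it takes -o, giving *omohsoo*.

omohsoo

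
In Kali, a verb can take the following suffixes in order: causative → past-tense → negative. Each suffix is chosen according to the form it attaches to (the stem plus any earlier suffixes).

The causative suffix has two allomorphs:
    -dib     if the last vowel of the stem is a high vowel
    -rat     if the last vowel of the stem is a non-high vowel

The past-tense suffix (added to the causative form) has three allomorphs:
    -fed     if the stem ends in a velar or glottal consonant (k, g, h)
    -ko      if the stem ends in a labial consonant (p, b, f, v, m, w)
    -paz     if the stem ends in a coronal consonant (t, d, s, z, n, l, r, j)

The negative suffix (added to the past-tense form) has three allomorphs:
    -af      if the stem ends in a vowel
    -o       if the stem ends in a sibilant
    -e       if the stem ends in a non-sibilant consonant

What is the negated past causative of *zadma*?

zadmaratpazo

*zadma*: last vowel = /a/, a non-high vowel → -rat → *zadmarat*.
The final consonant of the causative form *zadmarat* is /t/, which is coronal, so the past-tense suffix is -paz, giving *zadmaratpaz*.
The past-tense form *zadmaratpaz* — final sound /z/ (a sibilant) → -o → *zadmaratpazo*.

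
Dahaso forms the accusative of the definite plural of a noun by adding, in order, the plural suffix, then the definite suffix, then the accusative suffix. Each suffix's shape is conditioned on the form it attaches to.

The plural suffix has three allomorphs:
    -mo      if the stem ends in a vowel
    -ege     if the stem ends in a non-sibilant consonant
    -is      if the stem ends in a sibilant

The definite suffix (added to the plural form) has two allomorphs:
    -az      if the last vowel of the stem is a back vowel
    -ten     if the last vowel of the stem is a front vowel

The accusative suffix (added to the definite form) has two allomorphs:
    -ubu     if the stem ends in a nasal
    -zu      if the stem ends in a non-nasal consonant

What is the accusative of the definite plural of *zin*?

Since the final sound of *zin* is /n/ (a non-sibilant consonant), it takes -ege, giving *zinege*.
Since the last vowel of the plural form *zinege* is /e/ (a front vowel), it takes -ten, giving *zinegeten*.
The final consonant of the definite form *zinegeten* is /n/, which is a nasal, so the accusative suffix is -ubu, giving *zinegetenubu*.

zinegetenubu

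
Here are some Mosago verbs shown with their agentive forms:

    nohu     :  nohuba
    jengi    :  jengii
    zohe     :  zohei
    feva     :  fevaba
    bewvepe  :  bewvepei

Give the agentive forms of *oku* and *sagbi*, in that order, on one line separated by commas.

Looking at the last vowel of each stem: -i when the last vowel of the stem is a front vowel (*jengi*, *zohe*, *bewvepe*); -ba when the last vowel of the stem is a back vowel (*nohu*, *feva*).
The last vowel of *oku* is /u/, which is a back vowel, so the suffix is -ba, giving *okuba*.
The last vowel of *sagbi* is /i/, which is a front vowel, so the suffix is -i, giving *sagbii*.

okuba, sagbii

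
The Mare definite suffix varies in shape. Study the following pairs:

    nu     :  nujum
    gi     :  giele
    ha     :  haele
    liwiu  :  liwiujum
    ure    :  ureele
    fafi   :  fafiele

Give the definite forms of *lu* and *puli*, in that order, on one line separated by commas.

lujum, puliele

The pattern is rounding harmony: -jum when the last vowel of the stem is a rounded vowel (*nu*, *liwiu*); -ele when the last vowel of the stem is an unrounded vowel (*gi*, *ha*, *ure*, *fafi*).
*lu* — last vowel /u/ (a rounded vowel) → -jum → *lujum*.
The last vowel of *puli* is /i/, which is an unrounded vowel, so the suffix is -ele, giving *puliele*.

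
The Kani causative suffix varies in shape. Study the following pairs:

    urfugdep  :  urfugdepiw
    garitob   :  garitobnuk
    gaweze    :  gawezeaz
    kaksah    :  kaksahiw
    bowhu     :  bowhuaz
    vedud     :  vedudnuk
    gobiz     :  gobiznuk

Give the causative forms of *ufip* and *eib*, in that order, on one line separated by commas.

ufipiw, eibnuk

The suffix is conditioned by the final sound: -iw when the stem ends in a voiceless consonant (*urfugdep*, *kaksah*); -nuk when the stem ends in a voiced consonant (*garitob*, *vedud*, *gobiz*); -az when the stem ends in a vowel (*gaweze*, *bowhu*).
*ufip* — final sound /p/ (a voiceless consonant) → -iw → *ufipiw*.
Since the final sound of *eib* is /b/ (a voiced consonant), it takes -nuk, giving *eibnuk*.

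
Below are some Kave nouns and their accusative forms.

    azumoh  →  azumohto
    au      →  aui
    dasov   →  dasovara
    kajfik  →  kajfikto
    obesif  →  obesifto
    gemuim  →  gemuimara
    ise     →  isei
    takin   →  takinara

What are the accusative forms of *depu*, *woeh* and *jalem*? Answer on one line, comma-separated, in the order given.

depui, woehto, jalemara

The alternation tracks the final sound of the stem — -to when the stem ends in a voiceless consonant (*azumoh*, *kajfik*, *obesif*); -ara when the stem ends in a voiced consonant (*dasov*, *gemuim*, *takin*); -i when the stem ends in a vowel (*au*, *ise*).
Since the final sound of *depu* is /u/ (a vowel), it takes -i, giving *depui*.
*woeh*: final sound = /h/, a voiceless consonant → -to → *woehto*.
*jalem*: final sound = /m/, a voiced consonant → -ara → *jalemara*.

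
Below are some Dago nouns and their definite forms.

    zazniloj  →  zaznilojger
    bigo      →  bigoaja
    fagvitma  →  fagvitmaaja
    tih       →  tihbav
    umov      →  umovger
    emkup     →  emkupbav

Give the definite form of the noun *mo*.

moaja

The suffix is conditioned by the final sound: -bav when the stem ends in a voiceless consonant (*tih*, *emkup*); -ger when the stem ends in a voiced consonant (*zazniloj*, *umov*); -aja when the stem ends in a vowel (*bigo*, *fagvitma*).
Since the final sound of *mo* is /o/ (a vowel), it takes -aja, giving *moaja*.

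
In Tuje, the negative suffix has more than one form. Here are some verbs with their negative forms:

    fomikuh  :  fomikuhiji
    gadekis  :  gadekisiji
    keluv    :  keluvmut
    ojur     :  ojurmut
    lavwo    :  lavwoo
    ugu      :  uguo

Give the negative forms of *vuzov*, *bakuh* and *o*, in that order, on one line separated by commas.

vuzovmut, bakuhiji, oo

Looking at the final sound of each stem: -iji when the stem ends in a voiceless consonant (*fomikuh*, *gadekis*); -mut when the stem ends in a voiced consonant (*keluv*, *ojur*); -o when the stem ends in a vowel (*lavwo*, *ugu*).
*vuzov* — final sound /v/ (a voiced consonant) → -mut → *vuzovmut*.
*bakuh*: final sound = /h/, a voiceless consonant → -iji → *bakuhiji*.
*o*: final sound = /o/, a vowel → -o → *oo*.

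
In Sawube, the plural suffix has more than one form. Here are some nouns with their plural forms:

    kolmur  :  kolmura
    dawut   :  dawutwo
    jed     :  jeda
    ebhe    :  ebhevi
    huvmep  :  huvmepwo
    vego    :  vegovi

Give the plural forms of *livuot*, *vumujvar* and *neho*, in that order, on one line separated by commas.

The pattern is voicing of the final sound: -wo when the stem ends in a voiceless consonant (*dawut*, *huvmep*); -a when the stem ends in a voiced consonant (*kolmur*, *jed*); -vi when the stem ends in a vowel (*ebhe*, *vego*).
Since the final sound of *livuot* is /t/ (a voiceless consonant), it takes -wo, giving *livuotwo*.
Since the final sound of *vumujvar* is /r/ (a voiced consonant), it takes -a, giving *vumujvara*.
Since the final sound of *neho* is /o/ (a vowel), it takes -vi, giving *nehovi*.

livuotwo, vumujvara, nehovi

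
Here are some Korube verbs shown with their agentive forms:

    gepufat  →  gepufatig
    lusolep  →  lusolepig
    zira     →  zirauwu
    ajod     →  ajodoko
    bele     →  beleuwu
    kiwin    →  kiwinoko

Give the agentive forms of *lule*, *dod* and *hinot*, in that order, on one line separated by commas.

Looking at the final sound of each stem: -ig when the stem ends in a voiceless consonant (*gepufat*, *lusolep*); -oko when the stem ends in a voiced consonant (*ajod*, *kiwin*); -uwu when the stem ends in a vowel (*zira*, *bele*).
Since the final sound of *lule* is /e/ (a vowel), it takes -uwu, giving *luleuwu*.
The final sound of *dod* is /d/, which is a voiced consonant, so the suffix is -oko, giving *dodoko*.
The final sound of *hinot* is /t/, which is a voiceless consonant, so the suffix is -ig, giving *hinotig*.

luleuwu, dodoko, hinotig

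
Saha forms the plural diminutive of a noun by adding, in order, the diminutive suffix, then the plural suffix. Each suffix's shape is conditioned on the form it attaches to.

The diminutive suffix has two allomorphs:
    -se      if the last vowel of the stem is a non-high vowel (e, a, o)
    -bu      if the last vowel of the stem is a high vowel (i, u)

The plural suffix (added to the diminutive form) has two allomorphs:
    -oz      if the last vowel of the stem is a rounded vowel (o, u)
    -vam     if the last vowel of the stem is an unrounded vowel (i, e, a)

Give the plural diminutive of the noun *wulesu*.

wulesubuoz

The last vowel of *wulesu* is /u/, which is a high vowel, so the diminutive suffix is -bu, giving *wulesubu*.
The diminutive form *wulesubu* — last vowel /u/ (a rounded vowel) → -oz → *wulesubuoz*.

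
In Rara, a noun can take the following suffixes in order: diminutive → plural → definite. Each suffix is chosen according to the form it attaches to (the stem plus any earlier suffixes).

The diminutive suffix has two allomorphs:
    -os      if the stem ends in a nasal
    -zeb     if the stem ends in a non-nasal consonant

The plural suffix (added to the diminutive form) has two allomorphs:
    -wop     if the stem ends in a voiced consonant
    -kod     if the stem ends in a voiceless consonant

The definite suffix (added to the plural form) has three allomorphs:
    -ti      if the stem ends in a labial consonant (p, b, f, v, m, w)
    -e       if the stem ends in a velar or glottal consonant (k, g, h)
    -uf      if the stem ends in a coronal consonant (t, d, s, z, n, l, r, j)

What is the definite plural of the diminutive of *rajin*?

*rajin* — final consonant /n/ (a nasal) → -os → *rajinos*.
The diminutive form *rajinos*: final consonant = /s/, voiceless → -kod → *rajinoskod*.
Since the final consonant of the plural form *rajinoskod* is /d/ (coronal), it takes -uf, giving *rajinoskoduf*.

rajinoskoduf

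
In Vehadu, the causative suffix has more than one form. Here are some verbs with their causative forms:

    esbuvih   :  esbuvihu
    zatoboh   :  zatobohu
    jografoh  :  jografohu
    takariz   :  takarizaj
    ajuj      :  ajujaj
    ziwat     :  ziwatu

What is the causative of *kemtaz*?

The suffix is conditioned by the final consonant: -u when the stem ends in a voiceless consonant (*esbuvih*, *zatoboh*, *jografoh*, *ziwat*); -aj when the stem ends in a voiced consonant (*takariz*, *ajuj*).
Since the final consonant of *kemtaz* is /z/ (voiced), it takes -aj, giving *kemtazaj*.

kemtazaj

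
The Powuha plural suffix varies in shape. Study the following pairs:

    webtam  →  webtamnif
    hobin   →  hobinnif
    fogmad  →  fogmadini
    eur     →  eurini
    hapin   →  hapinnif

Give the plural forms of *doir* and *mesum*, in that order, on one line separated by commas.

doirini, mesumnif

Looking at the final consonant of each stem: -nif when the stem ends in a nasal (*webtam*, *hobin*, *hapin*); -ini when the stem ends in a non-nasal consonant (*fogmad*, *eur*).
*doir* — final consonant /r/ (non-nasal) → -ini → *doirini*.
*mesum*: final consonant = /m/, a nasal → -nif → *mesumnif*.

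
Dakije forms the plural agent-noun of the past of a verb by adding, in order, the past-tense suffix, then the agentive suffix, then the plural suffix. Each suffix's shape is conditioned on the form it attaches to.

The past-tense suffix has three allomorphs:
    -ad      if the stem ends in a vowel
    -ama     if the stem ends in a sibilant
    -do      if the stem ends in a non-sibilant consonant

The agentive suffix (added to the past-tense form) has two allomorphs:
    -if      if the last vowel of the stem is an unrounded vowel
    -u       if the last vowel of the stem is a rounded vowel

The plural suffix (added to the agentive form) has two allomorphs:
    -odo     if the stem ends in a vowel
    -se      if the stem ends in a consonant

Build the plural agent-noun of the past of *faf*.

fafdouodo

*faf*: final sound = /f/, a non-sibilant consonant → -do → *fafdo*.
The past-tense form *fafdo*: last vowel = /o/, a rounded vowel → -u → *fafdou*.
The final sound of the agentive form *fafdou* is /u/, which is a vowel, so the plural suffix is -odo, giving *fafdouodo*.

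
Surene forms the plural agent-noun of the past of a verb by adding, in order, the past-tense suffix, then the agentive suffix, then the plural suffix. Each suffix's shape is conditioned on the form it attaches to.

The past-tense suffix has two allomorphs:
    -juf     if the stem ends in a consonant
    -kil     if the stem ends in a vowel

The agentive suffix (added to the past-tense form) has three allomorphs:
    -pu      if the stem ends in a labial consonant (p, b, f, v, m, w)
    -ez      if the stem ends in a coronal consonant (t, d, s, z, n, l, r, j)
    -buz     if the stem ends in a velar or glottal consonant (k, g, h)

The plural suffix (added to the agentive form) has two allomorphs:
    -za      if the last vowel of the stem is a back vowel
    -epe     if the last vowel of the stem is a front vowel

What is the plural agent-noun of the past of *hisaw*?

hisawjufpuza

*hisaw* — final sound /w/ (a consonant) → -juf → *hisawjuf*.
The past-tense form *hisawjuf*: final consonant = /f/, labial → -pu → *hisawjufpu*.
The agentive form *hisawjufpu* — last vowel /u/ (a back vowel) → -za → *hisawjufpuza*.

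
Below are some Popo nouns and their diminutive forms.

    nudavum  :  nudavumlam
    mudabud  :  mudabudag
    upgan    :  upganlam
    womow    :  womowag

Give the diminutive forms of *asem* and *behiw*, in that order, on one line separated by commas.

asemlam, behiwag

The alternation tracks the final consonant of the stem — -lam when the stem ends in a nasal (*nudavum*, *upgan*); -ag when the stem ends in a non-nasal consonant (*mudabud*, *womow*).
*asem*: final consonant = /m/, a nasal → -lam → *asemlam*.
*behiw* — final consonant /w/ (non-nasal) → -ag → *behiwag*.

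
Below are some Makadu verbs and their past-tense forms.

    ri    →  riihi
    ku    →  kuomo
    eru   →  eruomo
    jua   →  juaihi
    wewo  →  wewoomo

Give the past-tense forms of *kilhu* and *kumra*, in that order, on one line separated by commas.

The pattern is rounding harmony: -omo when the last vowel of the stem is a rounded vowel (*ku*, *eru*, *wewo*); -ihi when the last vowel of the stem is an unrounded vowel (*ri*, *jua*).
*kilhu* — last vowel /u/ (a rounded vowel) → -omo → *kilhuomo*.
Since the last vowel of *kumra* is /a/ (an unrounded vowel), it takes -ihi, giving *kumraihi*.

kilhuomo, kumraihi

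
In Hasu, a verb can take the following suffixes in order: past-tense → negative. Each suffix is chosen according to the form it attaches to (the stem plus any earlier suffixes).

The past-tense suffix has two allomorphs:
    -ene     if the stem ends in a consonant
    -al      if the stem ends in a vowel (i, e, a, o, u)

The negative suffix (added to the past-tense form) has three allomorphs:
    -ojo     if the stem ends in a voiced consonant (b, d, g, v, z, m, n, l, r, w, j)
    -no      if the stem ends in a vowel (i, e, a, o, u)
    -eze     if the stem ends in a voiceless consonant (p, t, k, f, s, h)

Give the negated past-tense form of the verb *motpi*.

motpialojo

The final sound of *motpi* is /i/, which is a vowel, so the past-tense suffix is -al, giving *motpial*.
The past-tense form *motpial* — final sound /l/ (a voiced consonant) → -ojo → *motpialojo*.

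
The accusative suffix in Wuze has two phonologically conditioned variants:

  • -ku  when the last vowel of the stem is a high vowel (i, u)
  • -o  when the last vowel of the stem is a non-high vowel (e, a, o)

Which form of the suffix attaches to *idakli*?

-ku

*idakli* — last vowel /i/ (a high vowel) → -ku.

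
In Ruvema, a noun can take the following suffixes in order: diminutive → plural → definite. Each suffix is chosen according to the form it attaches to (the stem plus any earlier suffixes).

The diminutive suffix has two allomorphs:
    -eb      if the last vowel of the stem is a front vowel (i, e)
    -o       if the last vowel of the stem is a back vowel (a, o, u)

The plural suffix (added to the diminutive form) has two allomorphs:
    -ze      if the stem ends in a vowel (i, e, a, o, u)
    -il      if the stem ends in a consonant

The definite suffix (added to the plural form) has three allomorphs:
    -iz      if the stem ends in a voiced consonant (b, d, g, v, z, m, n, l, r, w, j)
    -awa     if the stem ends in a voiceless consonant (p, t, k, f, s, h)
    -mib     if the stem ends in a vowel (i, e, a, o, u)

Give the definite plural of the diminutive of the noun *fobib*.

fobibebiliz

Since the last vowel of *fobib* is /i/ (a front vowel), it takes -eb, giving *fobibeb*.
The diminutive form *fobibeb* — final sound /b/ (a consonant) → -il → *fobibebil*.
Since the final sound of the plural form *fobibebil* is /l/ (a voiced consonant), it takes -iz, giving *fobibebiliz*.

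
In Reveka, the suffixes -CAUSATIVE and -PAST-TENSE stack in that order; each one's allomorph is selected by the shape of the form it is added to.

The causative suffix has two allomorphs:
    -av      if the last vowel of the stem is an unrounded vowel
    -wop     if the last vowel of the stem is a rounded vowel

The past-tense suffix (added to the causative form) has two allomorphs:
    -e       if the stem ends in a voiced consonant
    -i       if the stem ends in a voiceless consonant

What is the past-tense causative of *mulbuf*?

mulbufwopi

*mulbuf*: last vowel = /u/, a rounded vowel → -wop → *mulbufwop*.
The causative form *mulbufwop*: final consonant = /p/, voiceless → -i → *mulbufwopi*.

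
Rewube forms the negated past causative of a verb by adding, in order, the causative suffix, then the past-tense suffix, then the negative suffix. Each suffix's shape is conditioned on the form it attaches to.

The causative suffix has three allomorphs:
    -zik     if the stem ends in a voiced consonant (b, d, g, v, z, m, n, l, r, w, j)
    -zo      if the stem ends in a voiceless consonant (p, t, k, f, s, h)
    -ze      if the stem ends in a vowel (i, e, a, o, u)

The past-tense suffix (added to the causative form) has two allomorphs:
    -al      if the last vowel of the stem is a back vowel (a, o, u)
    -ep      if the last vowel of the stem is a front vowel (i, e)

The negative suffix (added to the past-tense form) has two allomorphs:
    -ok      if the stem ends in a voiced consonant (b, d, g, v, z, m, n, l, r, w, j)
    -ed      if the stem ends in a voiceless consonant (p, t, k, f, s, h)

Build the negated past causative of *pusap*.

pusapzoalok

*pusap*: final sound = /p/, a voiceless consonant → -zo → *pusapzo*.
The last vowel of the causative form *pusapzo* is /o/, which is a back vowel, so the past-tense suffix is -al, giving *pusapzoal*.
The final consonant of the past-tense form *pusapzoal* is /l/, which is voiced, so the negative suffix is -ok, giving *pusapzoalok*.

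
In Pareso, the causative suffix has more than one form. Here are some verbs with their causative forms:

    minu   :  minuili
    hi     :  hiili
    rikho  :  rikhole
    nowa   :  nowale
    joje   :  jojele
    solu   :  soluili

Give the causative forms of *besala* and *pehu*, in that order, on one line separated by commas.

besalale, pehuili

The alternation tracks the last vowel of the stem — -ili when the last vowel of the stem is a high vowel (*minu*, *hi*, *solu*); -le when the last vowel of the stem is a non-high vowel (*rikho*, *nowa*, *joje*).
*besala* — last vowel /a/ (a non-high vowel) → -le → *besalale*.
*pehu* — last vowel /u/ (a high vowel) → -ili → *pehuili*.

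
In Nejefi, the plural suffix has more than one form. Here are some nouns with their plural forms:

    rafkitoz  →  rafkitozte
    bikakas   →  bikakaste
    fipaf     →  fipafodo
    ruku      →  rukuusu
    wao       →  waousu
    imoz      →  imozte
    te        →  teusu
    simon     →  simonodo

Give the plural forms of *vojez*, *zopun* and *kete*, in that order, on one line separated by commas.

vojezte, zopunodo, keteusu

The pattern is sibilance of the final sound: -te when the stem ends in a sibilant (*rafkitoz*, *bikakas*, *imoz*); -odo when the stem ends in a non-sibilant consonant (*fipaf*, *simon*); -usu when the stem ends in a vowel (*ruku*, *wao*, *te*).
*vojez* — final sound /z/ (a sibilant) → -te → *vojezte*.
The final sound of *zopun* is /n/, which is a non-sibilant consonant, so the suffix is -odo, giving *zopunodo*.
The final sound of *kete* is /e/, which is a vowel, so the suffix is -usu, giving *keteusu*.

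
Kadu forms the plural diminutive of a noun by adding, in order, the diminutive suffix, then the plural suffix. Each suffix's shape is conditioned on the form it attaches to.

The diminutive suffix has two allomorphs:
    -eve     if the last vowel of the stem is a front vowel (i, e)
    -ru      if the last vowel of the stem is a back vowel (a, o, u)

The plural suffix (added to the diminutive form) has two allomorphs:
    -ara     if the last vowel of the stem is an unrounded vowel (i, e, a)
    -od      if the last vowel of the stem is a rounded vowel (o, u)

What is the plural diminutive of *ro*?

roruod

Since the last vowel of *ro* is /o/ (a back vowel), it takes -ru, giving *roru*.
The last vowel of the diminutive form *roru* is /u/, which is a rounded vowel, so the plural suffix is -od, giving *roruod*.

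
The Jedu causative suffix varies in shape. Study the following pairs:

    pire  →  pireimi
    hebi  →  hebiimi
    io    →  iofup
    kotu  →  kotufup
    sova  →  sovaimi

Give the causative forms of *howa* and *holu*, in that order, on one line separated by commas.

howaimi, holufup

The pattern is rounding harmony: -fup when the last vowel of the stem is a rounded vowel (*io*, *kotu*); -imi when the last vowel of the stem is an unrounded vowel (*pire*, *hebi*, *sova*).
*howa* — last vowel /a/ (an unrounded vowel) → -imi → *howaimi*.
*holu*: last vowel = /u/, a rounded vowel → -fup → *holufup*.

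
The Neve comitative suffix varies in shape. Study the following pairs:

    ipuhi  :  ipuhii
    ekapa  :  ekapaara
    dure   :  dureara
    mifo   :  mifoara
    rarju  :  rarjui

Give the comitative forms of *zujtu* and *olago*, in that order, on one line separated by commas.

The suffix is conditioned by the last vowel: -i when the last vowel of the stem is a high vowel (*ipuhi*, *rarju*); -ara when the last vowel of the stem is a non-high vowel (*ekapa*, *dure*, *mifo*).
Since the last vowel of *zujtu* is /u/ (a high vowel), it takes -i, giving *zujtui*.
Since the last vowel of *olago* is /o/ (a non-high vowel), it takes -ara, giving *olagoara*.

zujtui, olagoara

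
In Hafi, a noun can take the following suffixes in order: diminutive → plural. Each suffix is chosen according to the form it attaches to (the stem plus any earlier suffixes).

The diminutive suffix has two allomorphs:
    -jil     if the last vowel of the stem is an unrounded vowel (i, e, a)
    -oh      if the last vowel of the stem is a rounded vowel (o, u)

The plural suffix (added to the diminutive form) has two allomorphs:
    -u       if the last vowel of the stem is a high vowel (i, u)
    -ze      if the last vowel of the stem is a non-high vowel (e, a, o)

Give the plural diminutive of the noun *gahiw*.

gahiwjilu

*gahiw*: last vowel = /i/, an unrounded vowel → -jil → *gahiwjil*.
The last vowel of the diminutive form *gahiwjil* is /i/, which is a high vowel, so the plural suffix is -u, giving *gahiwjilu*.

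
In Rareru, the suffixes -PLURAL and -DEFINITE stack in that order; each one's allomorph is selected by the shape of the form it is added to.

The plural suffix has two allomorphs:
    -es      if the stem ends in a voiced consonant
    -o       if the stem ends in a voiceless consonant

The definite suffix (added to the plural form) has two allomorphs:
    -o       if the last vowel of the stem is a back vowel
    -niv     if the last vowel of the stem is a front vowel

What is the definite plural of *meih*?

meihoo

The final consonant of *meih* is /h/, which is voiceless, so the plural suffix is -o, giving *meiho*.
Since the last vowel of the plural form *meiho* is /o/ (a back vowel), it takes -o, giving *meihoo*.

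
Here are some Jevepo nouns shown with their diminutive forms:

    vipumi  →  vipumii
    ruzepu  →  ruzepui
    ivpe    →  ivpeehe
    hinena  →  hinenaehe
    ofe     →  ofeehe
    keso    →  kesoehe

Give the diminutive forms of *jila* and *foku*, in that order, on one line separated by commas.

jilaehe, fokui

The pattern is height harmony: -i when the last vowel of the stem is a high vowel (*vipumi*, *ruzepu*); -ehe when the last vowel of the stem is a non-high vowel (*ivpe*, *hinena*, *ofe*, *keso*).
*jila*: last vowel = /a/, a non-high vowel → -ehe → *jilaehe*.
*foku* — last vowel /u/ (a high vowel) → -i → *fokui*.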